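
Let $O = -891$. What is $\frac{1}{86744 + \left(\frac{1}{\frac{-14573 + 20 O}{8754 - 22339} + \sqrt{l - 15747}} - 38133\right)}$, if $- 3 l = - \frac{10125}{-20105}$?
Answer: $\frac{- 130252253 i + 13585 \sqrt{254607154602}}{- 6331746895868 i + 660380435 \sqrt{254607154602}} \approx 2.0571 \cdot 10^{-5} + 3.3711 \cdot 10^{-12} i$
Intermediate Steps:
$l = - \frac{675}{4021}$ ($l = - \frac{\left(-10125\right) \frac{1}{-20105}}{3} = - \frac{\left(-10125\right) \left(- \frac{1}{20105}\right)}{3} = \left(- \frac{1}{3}\right) \frac{2025}{4021} = - \frac{675}{4021} \approx -0.16787$)
$\frac{1}{86744 + \left(\frac{1}{\frac{-14573 + 20 O}{8754 - 22339} + \sqrt{l - 15747}} - 38133\right)} = \frac{1}{86744 + \left(\frac{1}{\frac{-14573 + 20 \left(-891\right)}{8754 - 22339} + \sqrt{- \frac{675}{4021} - 15747}} - 38133\right)} = \frac{1}{86744 - \left(38133 - \frac{1}{\frac{-14573 - 17820}{-13585} + \sqrt{- \frac{63319362}{4021}}}\right)} = \frac{1}{86744 - \left(38133 - \frac{1}{\left(-32393\right) \left(- \frac{1}{13585}\right) + \frac{i \sqrt{254607154602}}{4021}}\right)} = \frac{1}{86744 - \left(38133 - \frac{1}{\frac{32393}{13585} + \frac{i \sqrt{254607154602}}{4021}}\right)} = \frac{1}{48611 + \frac{1}{\frac{32393}{13585} + \frac{i \sqrt{254607154602}}{4021}}}$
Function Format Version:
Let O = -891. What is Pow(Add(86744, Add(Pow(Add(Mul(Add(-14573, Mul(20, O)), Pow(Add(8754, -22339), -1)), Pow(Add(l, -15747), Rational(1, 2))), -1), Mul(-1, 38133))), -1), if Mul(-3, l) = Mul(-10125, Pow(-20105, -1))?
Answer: Mul(Pow(Add(Mul(-6331746895868, I), Mul(660380435, Pow(254607154602, Rational(1, 2)))), -1), Add(Mul(-130252253, I), Mul(13585, Pow(254607154602, Rational(1, 2))))) ≈ Add(2.0571e-5, Mul(3.3711e-12, I))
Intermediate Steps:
l = Rational(-675, 4021) (l = Mul(Rational(-1, 3), Mul(-10125, Pow(-20105, -1))) = Mul(Rational(-1, 3), Mul(-10125, Rational(-1, 20105))) = Mul(Rational(-1, 3), Rational(2025, 4021)) = Rational(-675, 4021) ≈ -0.16787)
Pow(Add(86744, Add(Pow(Add(Mul(Add(-14573, Mul(20, O)), Pow(Add(8754, -22339), -1)), Pow(Add(l, -15747), Rational(1, 2))), -1), Mul(-1, 38133))), -1) = Pow(Add(86744, Add(Pow(Add(Mul(Add(-14573, Mul(20, -891)), Pow(Add(8754, -22339), -1)), Pow(Add(Rational(-675, 4021), -15747), Rational(1, 2))), -1), Mul(-1, 38133))), -1) = Pow(Add(86744, Add(Pow(Add(Mul(Add(-14573, -17820), Pow(-13585, -1)), Pow(Rational(-63319362, 4021), Rational(1, 2))), -1), -38133)), -1) = Pow(Add(86744, Add(Pow(Add(Mul(-32393, Rational(-1, 13585)), Mul(Rational(1, 4021), I, Pow(254607154602, Rational(1, 2)))), -1), -38133)), -1) = Pow(Add(86744, Add(Pow(Add(Rational(32393, 13585), Mul(Rational(1, 4021), I, Pow(254607154602, Rational(1, 2)))), -1), -38133)), -1) = Pow(Add(86744, Add(-38133, Pow(Add(Rational(32393, 13585), Mul(Rational(1, 4021), I, Pow(254607154602, Rational(1, 2)))), -1))), -1) = Pow(Add(48611, Pow(Add(Rational(32393, 13585), Mul(Rational(1, 4021), I, Pow(254607154602, Rational(1, 2)))), -1)), -1)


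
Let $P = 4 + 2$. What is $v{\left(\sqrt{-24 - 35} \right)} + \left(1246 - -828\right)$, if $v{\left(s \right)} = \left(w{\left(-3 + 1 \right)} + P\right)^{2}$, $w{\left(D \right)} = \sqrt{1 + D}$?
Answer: $2109 + 12 i \approx 2109.0 + 12.0 i$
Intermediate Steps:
$P = 6$
$v{\left(s \right)} = \left(6 + i\right)^{2}$ ($v{\left(s \right)} = \left(\sqrt{1 + \left(-3 + 1\right)} + 6\right)^{2} = \left(\sqrt{1 - 2} + 6\right)^{2} = \left(\sqrt{-1} + 6\right)^{2} = \left(i + 6\right)^{2} = \left(6 + i\right)^{2}$)
$v{\left(\sqrt{-24 - 35} \right)} + \left(1246 - -828\right) = \left(6 + i\right)^{2} + \left(1246 - -828\right) = \left(6 + i\right)^{2} + \left(1246 + 828\right) = \left(6 + i\right)^{2} + 2074 = 2074 + \left(6 + i\right)^{2}$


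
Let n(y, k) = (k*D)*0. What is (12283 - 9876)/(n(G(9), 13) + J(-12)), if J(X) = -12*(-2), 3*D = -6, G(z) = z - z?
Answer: 2407/24 ≈ 100.29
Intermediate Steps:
G(z) = 0
D = -2 (D = (⅓)*(-6) = -2)
J(X) = 24
n(y, k) = 0 (n(y, k) = (k*(-2))*0 = -2*k*0 = 0)
(12283 - 9876)/(n(G(9), 13) + J(-12)) = (12283 - 9876)/(0 + 24) = 2407/24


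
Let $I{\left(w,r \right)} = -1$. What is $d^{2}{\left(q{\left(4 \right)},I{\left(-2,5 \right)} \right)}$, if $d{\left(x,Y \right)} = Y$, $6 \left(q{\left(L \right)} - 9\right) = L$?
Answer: $1$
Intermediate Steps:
$q{\left(L \right)} = 9 + \frac{L}{6}$
$d^{2}{\left(q{\left(4 \right)},I{\left(-2,5 \right)} \right)} = \left(-1\right)^{2} = 1$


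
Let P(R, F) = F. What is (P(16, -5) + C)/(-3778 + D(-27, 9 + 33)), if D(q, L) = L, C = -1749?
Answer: 877/1868 ≈ 0.46949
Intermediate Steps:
(P(16, -5) + C)/(-3778 + D(-27, 9 + 33)) = (-5 - 1749)/(-3778 + (9 + 33)) = -1754/(-3778 + 42) = -1754/(-3736) = -1754*(-1/3736) = 877/1868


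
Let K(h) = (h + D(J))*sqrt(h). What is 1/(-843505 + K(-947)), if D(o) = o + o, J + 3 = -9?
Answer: I/(-843505*I + 971*sqrt(947)) ≈ -1.184e-6 + 4.1944e-8*I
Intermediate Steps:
J = -12 (J = -3 - 9 = -12)
D(o) = 2*o
K(h) = sqrt(h)*(-24 + h) (K(h) = (h + 2*(-12))*sqrt(h) = (h - 24)*sqrt(h) = (-24 + h)*sqrt(h) = sqrt(h)*(-24 + h))
1/(-843505 + K(-947)) = 1/(-843505 + sqrt(-947)*(-24 - 947)) = 1/(-843505 + (I*sqrt(947))*(-971)) = 1/(-843505 - 971*I*sqrt(947))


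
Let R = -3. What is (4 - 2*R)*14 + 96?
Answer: 236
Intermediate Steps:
(4 - 2*R)*14 + 96 = (4 - 2*(-3))*14 + 96 = (4 + 6)*14 + 96 = 10*14 + 96 = 140 + 96 = 236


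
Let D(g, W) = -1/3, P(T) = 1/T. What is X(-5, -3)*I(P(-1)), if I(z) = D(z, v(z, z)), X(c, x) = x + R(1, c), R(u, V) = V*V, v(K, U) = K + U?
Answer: -22/3 ≈ -7.3333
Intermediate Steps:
D(g, W) = -⅓ (D(g, W) = -1*⅓ = -⅓)
R(u, V) = V²
X(c, x) = x + c²
I(z) = -⅓
X(-5, -3)*I(P(-1)) = (-3 + (-5)²)*(-⅓) = (-3 + 25)*(-⅓) = 22*(-⅓) = -22/3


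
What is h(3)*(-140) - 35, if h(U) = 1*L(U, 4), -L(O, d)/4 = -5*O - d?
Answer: -10675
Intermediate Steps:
L(O, d) = 4*d + 20*O (L(O, d) = -4*(-5*O - d) = -4*(-d - 5*O) = 4*d + 20*O)
h(U) = 16 + 20*U (h(U) = 1*(4*4 + 20*U) = 1*(16 + 20*U) = 16 + 20*U)
h(3)*(-140) - 35 = (16 + 20*3)*(-140) - 35 = (16 + 60)*(-140) - 35 = 76*(-140) - 35 = -10640 - 35 = -10675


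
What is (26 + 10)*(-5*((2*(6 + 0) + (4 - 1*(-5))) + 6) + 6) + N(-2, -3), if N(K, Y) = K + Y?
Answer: -4649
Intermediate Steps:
(26 + 10)*(-5*((2*(6 + 0) + (4 - 1*(-5))) + 6) + 6) + N(-2, -3) = (26 + 10)*(-5*((2*(6 + 0) + (4 - 1*(-5))) + 6) + 6) + (-2 - 3) = 36*(-5*((2*6 + (4 + 5)) + 6) + 6) - 5 = 36*(-5*((12 + 9) + 6) + 6) - 5 = 36*(-5*(21 + 6) + 6) - 5 = 36*(-5*27 + 6) - 5 = 36*(-135 + 6) - 5 = 36*(-129) - 5 = -4644 - 5 = -4649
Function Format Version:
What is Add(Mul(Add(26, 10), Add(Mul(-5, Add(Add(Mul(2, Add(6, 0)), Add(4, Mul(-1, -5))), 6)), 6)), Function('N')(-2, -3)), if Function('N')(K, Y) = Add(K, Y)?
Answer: -4649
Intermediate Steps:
Add(Mul(Add(26, 10), Add(Mul(-5, Add(Add(Mul(2, Add(6, 0)), Add(4, Mul(-1, -5))), 6)), 6)), Function('N')(-2, -3)) = Add(Mul(Add(26, 10), Add(Mul(-5, Add(Add(Mul(2, Add(6, 0)), Add(4, Mul(-1, -5))), 6)), 6)), Add(-2, -3)) = Add(Mul(36, Add(Mul(-5, Add(Add(Mul(2, 6), Add(4, 5)), 6)), 6)), -5) = Add(Mul(36, Add(Mul(-5, Add(Add(12, 9), 6)), 6)), -5) = Add(Mul(36, Add(Mul(-5, Add(21, 6)), 6)), -5) = Add(Mul(36, Add(Mul(-5, 27), 6)), -5) = Add(Mul(36, Add(-135, 6)), -5) = Add(Mul(36, -129), -5) = Add(-4644, -5) = -4649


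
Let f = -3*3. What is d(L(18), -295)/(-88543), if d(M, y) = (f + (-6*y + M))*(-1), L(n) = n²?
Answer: 15/637 ≈ 0.023548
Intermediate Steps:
f = -9
d(M, y) = 9 - M + 6*y (d(M, y) = (-9 + (-6*y + M))*(-1) = (-9 + (M - 6*y))*(-1) = (-9 + M - 6*y)*(-1) = 9 - M + 6*y)
d(L(18), -295)/(-88543) = (9 - 1*18² + 6*(-295))/(-88543) = (9 - 1*324 - 1770)*(-1/88543) = (9 - 324 - 1770)*(-1/88543) = -2085*(-1/88543) = 15/637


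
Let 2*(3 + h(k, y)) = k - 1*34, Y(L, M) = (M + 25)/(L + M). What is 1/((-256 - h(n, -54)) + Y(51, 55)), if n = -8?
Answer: -53/12256 ≈ -0.0043244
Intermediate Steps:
Y(L, M) = (25 + M)/(L + M)
h(k, y) = -20 + k/2 (h(k, y) = -3 + (k - 1*34)/2 = -3 + (k - 34)/2 = -3 + (-34 + k)/2 = -3 + (-17 + k/2) = -20 + k/2)
1/((-256 - h(n, -54)) + Y(51, 55)) = 1/((-256 - (-20 + (1/2)*(-8))) + (25 + 55)/(51 + 55)) = 1/((-256 - (-20 - 4)) + 80/106) = 1/((-256 - 1*(-24)) + (1/106)*80) = 1/((-256 + 24) + 40/53) = 1/(-232 + 40/53) = 1/(-12256/53) = -53/12256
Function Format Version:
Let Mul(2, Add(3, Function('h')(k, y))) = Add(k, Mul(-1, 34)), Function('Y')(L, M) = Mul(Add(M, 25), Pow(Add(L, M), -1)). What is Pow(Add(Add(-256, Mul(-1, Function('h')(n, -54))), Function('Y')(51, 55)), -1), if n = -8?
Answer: Rational(-53, 12256) ≈ -0.0043244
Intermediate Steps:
Function('Y')(L, M) = Mul(Pow(Add(L, M), -1), Add(25, M)) (Function('Y')(L, M) = Mul(Add(25, M), Pow(Add(L, M), -1)) = Mul(Pow(Add(L, M), -1), Add(25, M)))
Function('h')(k, y) = Add(-20, Mul(Rational(1, 2), k)) (Function('h')(k, y) = Add(-3, Mul(Rational(1, 2), Add(k, Mul(-1, 34)))) = Add(-3, Mul(Rational(1, 2), Add(k, -34))) = Add(-3, Mul(Rational(1, 2), Add(-34, k))) = Add(-3, Add(-17, Mul(Rational(1, 2), k))) = Add(-20, Mul(Rational(1, 2), k)))
Pow(Add(Add(-256, Mul(-1, Function('h')(n, -54))), Function('Y')(51, 55)), -1) = Pow(Add(Add(-256, Mul(-1, Add(-20, Mul(Rational(1, 2), -8)))), Mul(Pow(Add(51, 55), -1), Add(25, 55))), -1) = Pow(Add(Add(-256, Mul(-1, Add(-20, -4))), Mul(Pow(106, -1), 80)), -1) = Pow(Add(Add(-256, Mul(-1, -24)), Mul(Rational(1, 106), 80)), -1) = Pow(Add(Add(-256, 24), Rational(40, 53)), -1) = Pow(Add(-232, Rational(40, 53)), -1) = Pow(Rational(-12256, 53), -1) = Rational(-53, 12256)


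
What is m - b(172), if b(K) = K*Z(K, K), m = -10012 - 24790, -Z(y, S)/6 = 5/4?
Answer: -33512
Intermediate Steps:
Z(y, S) = -15/2 (Z(y, S) = -30/4 = -6*5/4 = -15/2)
m = -34802
b(K) = -15*K/2 (b(K) = K*(-15/2) = -15*K/2)
m - b(172) = -34802 - (-15)*172/2 = -34802 - 1*(-1290) = -34802 + 1290 = -33512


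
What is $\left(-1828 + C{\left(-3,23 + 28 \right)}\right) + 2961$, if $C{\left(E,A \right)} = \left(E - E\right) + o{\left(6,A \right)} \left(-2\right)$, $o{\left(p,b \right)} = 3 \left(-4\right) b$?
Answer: $2357$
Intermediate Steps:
$o{\left(p,b \right)} = - 12 b$
$C{\left(E,A \right)} = 24 A$ ($C{\left(E,A \right)} = \left(E - E\right) + - 12 A \left(-2\right) = 0 + 24 A = 24 A$)
$\left(-1828 + C{\left(-3,23 + 28 \right)}\right) + 2961 = \left(-1828 + 24 \left(23 + 28\right)\right) + 2961 = \left(-1828 + 24 \cdot 51\right) + 2961 = \left(-1828 + 1224\right) + 2961 = -604 + 2961 = 2357$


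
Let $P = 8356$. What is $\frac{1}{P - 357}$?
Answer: $\frac{1}{7999} \approx 0.00012502$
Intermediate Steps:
$\frac{1}{P - 357} = \frac{1}{8356 - 357} = \frac{1}{7999}$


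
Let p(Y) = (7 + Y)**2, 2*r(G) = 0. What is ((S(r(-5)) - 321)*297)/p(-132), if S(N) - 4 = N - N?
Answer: -94149/15625 ≈ -6.0255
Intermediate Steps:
r(G) = 0 (r(G) = (1/2)*0 = 0)
S(N) = 4 (S(N) = 4 + (N - N) = 4 + 0 = 4)
((S(r(-5)) - 321)*297)/p(-132) = ((4 - 321)*297)/((7 - 132)**2) = (-317*297)/((-125)**2) = -94149/15625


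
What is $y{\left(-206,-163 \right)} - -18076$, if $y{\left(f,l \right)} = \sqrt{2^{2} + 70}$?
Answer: $18076 + \sqrt{74} \approx 18085.0$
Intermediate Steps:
$y{\left(f,l \right)} = \sqrt{74}$ ($y{\left(f,l \right)} = \sqrt{4 + 70} = \sqrt{74}$)
$y{\left(-206,-163 \right)} - -18076 = \sqrt{74} - -18076 = \sqrt{74} + 18076 = 18076 + \sqrt{74}$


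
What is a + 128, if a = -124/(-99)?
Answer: 12796/99 ≈ 129.25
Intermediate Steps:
a = 124/99 (a = -124*(-1/99) = 124/99 ≈ 1.2525)
a + 128 = 124/99 + 128 = 12796/99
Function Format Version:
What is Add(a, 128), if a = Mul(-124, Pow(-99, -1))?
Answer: Rational(12796, 99) ≈ 129.25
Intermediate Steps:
a = Rational(124, 99) (a = Mul(-124, Rational(-1, 99)) = Rational(124, 99) ≈ 1.2525)
Add(a, 128) = Add(Rational(124, 99), 128) = Rational(12796, 99)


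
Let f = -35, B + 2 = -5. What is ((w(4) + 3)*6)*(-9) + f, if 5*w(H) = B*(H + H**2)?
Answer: 1315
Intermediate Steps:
B = -7 (B = -2 - 5 = -7)
w(H) = -7*H/5 - 7*H**2/5 (w(H) = (-7*(H + H**2))/5 = (-7*H - 7*H**2)/5 = -7*H/5 - 7*H**2/5)
((w(4) + 3)*6)*(-9) + f = ((-7/5*4*(1 + 4) + 3)*6)*(-9) - 35 = ((-7/5*4*5 + 3)*6)*(-9) - 35 = ((-28 + 3)*6)*(-9) - 35 = -25*6*(-9) - 35 = -150*(-9) - 35 = 1350 - 35 = 1315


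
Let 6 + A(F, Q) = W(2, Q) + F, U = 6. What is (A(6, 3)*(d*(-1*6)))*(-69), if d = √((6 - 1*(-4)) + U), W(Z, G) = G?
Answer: 4968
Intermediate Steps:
A(F, Q) = -6 + F + Q (A(F, Q) = -6 + (Q + F) = -6 + (F + Q) = -6 + F + Q)
d = 4 (d = √((6 - 1*(-4)) + 6) = √((6 + 4) + 6) = √(10 + 6) = √16 = 4)
(A(6, 3)*(d*(-1*6)))*(-69) = ((-6 + 6 + 3)*(4*(-1*6)))*(-69) = (3*(4*(-6)))*(-69) = (3*(-24))*(-69) = -72*(-69) = 4968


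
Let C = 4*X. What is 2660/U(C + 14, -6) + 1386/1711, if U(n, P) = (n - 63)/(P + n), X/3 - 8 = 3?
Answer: 637291438/142013 ≈ 4487.6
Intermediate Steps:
X = 33 (X = 24 + 3*3 = 24 + 9 = 33)
C = 132 (C = 4*33 = 132)
U(n, P) = (-63 + n)/(P + n)
2660/U(C + 14, -6) + 1386/1711 = 2660/(((-63 + (132 + 14))/(-6 + (132 + 14)))) + 1386/1711 = 2660/(((-63 + 146)/(-6 + 146))) + 1386*(1/1711) = 2660/((83/140)) + 1386/1711 = 2660/(((1/140)*83)) + 1386/1711 = 2660/(83/140) + 1386/1711 = 2660*(140/83) + 1386/1711 = 372400/83 + 1386/1711 = 637291438/142013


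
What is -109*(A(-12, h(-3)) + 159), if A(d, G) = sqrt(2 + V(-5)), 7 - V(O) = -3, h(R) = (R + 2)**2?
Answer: -17331 - 218*sqrt(3) ≈ -17709.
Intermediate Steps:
h(R) = (2 + R)**2
V(O) = 10 (V(O) = 7 - 1*(-3) = 7 + 3 = 10)
A(d, G) = 2*sqrt(3) (A(d, G) = sqrt(2 + 10) = sqrt(12) = 2*sqrt(3))
-109*(A(-12, h(-3)) + 159) = -109*(2*sqrt(3) + 159) = -109*(159 + 2*sqrt(3)) = -17331 - 218*sqrt(3)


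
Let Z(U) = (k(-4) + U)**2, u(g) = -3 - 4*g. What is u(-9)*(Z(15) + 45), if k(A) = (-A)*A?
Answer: 1518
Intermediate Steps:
k(A) = -A**2
Z(U) = (-16 + U)**2 (Z(U) = (-1*(-4)**2 + U)**2 = (-1*16 + U)**2 = (-16 + U)**2)
u(-9)*(Z(15) + 45) = (-3 - 4*(-9))*((-16 + 15)**2 + 45) = (-3 + 36)*((-1)**2 + 45) = 33*(1 + 45) = 33*46 = 1518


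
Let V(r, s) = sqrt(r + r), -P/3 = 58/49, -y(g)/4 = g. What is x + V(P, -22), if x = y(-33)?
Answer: 132 + 2*I*sqrt(87)/7 ≈ 132.0 + 2.665*I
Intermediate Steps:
y(g) = -4*g
x = 132 (x = -4*(-33) = 132)
P = -174/49 ≈ -3.5510
V(r, s) = sqrt(2)*sqrt(r) (V(r, s) = sqrt(2*r) = sqrt(2)*sqrt(r))
x + V(P, -22) = 132 + sqrt(2)*sqrt(-174/49) = 132 + sqrt(2)*(I*sqrt(174)/7) = 132 + 2*I*sqrt(87)/7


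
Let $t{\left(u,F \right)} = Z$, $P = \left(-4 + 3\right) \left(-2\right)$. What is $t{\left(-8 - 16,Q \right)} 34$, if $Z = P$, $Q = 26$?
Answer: $68$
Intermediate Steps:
$P = 2$ ($P = \left(-1\right) \left(-2\right) = 2$)
$Z = 2$
$t{\left(u,F \right)} = 2$
$t{\left(-8 - 16,Q \right)} 34 = 2 \cdot 34 = 68$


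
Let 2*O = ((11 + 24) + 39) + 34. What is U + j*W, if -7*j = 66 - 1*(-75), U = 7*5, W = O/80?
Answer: 5993/280 ≈ 21.404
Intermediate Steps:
O = 54 (O = (((11 + 24) + 39) + 34)/2 = ((35 + 39) + 34)/2 = (74 + 34)/2 = (½)*108 = 54)
W = 27/40 (W = 54/80 = 54*(1/80) = 27/40 ≈ 0.67500)
U = 35
j = -141/7 (j = -(66 - 1*(-75))/7 = -(66 + 75)/7 = -⅐*141 = -141/7 ≈ -20.143)
U + j*W = 35 - 141/7*27/40 = 35 - 3807/280 = 5993/280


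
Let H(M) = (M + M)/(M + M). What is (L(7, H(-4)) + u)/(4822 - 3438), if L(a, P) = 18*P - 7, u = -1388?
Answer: -1377/1384 ≈ -0.99494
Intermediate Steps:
H(M) = 1 (H(M) = (2*M)/((2*M)) = (2*M)*(1/(2*M)) = 1)
L(a, P) = -7 + 18*P
(L(7, H(-4)) + u)/(4822 - 3438) = ((-7 + 18*1) - 1388)/(4822 - 3438) = ((-7 + 18) - 1388)/1384 = (11 - 1388)*(1/1384) = -1377*1/1384 = -1377/1384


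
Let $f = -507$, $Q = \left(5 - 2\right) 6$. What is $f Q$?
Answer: $-9126$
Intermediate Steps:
$Q = 18$ ($Q = 3 \cdot 6 = 18$)
$f Q = \left(-507\right) 18 = -9126$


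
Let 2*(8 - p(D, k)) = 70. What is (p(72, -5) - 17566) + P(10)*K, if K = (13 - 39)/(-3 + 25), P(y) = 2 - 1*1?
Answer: -193536/11 ≈ -17594.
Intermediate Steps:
P(y) = 1 (P(y) = 2 - 1 = 1)
K = -13/11 (K = -26/22 = -26*1/22 = -13/11 ≈ -1.1818)
p(D, k) = -27 (p(D, k) = 8 - ½*70 = 8 - 35 = -27)
(p(72, -5) - 17566) + P(10)*K = (-27 - 17566) + 1*(-13/11) = -17593 - 13/11 = -193536/11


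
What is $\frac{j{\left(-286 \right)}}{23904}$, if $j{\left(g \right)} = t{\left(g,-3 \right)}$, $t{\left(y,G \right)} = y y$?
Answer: $\frac{20449}{5976} \approx 3.4219$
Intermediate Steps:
$t{\left(y,G \right)} = y^{2}$
$j{\left(g \right)} = g^{2}$
$\frac{j{\left(-286 \right)}}{23904} = \frac{\left(-286\right)^{2}}{23904} = 81796 \cdot \frac{1}{23904} = \frac{20449}{5976}$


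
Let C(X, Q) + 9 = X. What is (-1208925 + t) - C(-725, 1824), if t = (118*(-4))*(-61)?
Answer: -1179399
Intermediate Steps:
C(X, Q) = -9 + X
t = 28792 (t = -472*(-61) = 28792)
(-1208925 + t) - C(-725, 1824) = (-1208925 + 28792) - (-9 - 725) = -1180133 - 1*(-734) = -1180133 + 734 = -1179399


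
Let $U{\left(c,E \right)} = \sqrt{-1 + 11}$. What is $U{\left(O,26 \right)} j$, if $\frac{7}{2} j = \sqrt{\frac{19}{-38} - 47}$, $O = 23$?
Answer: $\frac{10 i \sqrt{19}}{7} \approx 6.227 i$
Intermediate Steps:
$U{\left(c,E \right)} = \sqrt{10}$
$j = \frac{i \sqrt{190}}{7}$ ($j = \frac{2 \sqrt{\frac{19}{-38} - 47}}{7} = \frac{2 \sqrt{19 \left(- \frac{1}{38}\right) - 47}}{7} = \frac{2 \sqrt{- \frac{1}{2} - 47}}{7} = \frac{2 \sqrt{- \frac{95}{2}}}{7} = \frac{2 \frac{i \sqrt{190}}{2}}{7} = \frac{i \sqrt{190}}{7} \approx 1.9692 i$)
$U{\left(O,26 \right)} j = \sqrt{10} \frac{i \sqrt{190}}{7} = \frac{10 i \sqrt{19}}{7}$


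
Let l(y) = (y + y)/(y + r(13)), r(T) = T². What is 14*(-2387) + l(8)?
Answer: -5914970/177 ≈ -33418.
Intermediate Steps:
l(y) = 2*y/(169 + y) (l(y) = (y + y)/(y + 13²) = (2*y)/(y + 169) = (2*y)/(169 + y) = 2*y/(169 + y))
14*(-2387) + l(8) = 14*(-2387) + 2*8/(169 + 8) = -33418 + 2*8/177 = -33418 + 2*8*(1/177) = -33418 + 16/177 = -5914970/177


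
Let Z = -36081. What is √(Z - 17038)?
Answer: 11*I*√439 ≈ 230.48*I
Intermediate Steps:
√(Z - 17038) = √(-36081 - 17038) = √(-53119) = 11*I*√439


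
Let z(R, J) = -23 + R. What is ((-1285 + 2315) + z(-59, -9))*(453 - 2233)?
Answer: -1687440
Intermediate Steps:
((-1285 + 2315) + z(-59, -9))*(453 - 2233) = ((-1285 + 2315) + (-23 - 59))*(453 - 2233) = (1030 - 82)*(-1780) = 948*(-1780) = -1687440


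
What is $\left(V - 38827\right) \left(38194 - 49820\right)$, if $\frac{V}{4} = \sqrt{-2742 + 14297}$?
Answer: $451402702 - 46504 \sqrt{11555} \approx 4.464 \cdot 10^{8}$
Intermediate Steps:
$V = 4 \sqrt{11555}$ ($V = 4 \sqrt{-2742 + 14297} = 4 \sqrt{11555} \approx 429.98$)
$\left(V - 38827\right) \left(38194 - 49820\right) = \left(4 \sqrt{11555} - 38827\right) \left(38194 - 49820\right) = \left(-38827 + 4 \sqrt{11555}\right) \left(-11626\right) = 451402702 - 46504 \sqrt{11555}$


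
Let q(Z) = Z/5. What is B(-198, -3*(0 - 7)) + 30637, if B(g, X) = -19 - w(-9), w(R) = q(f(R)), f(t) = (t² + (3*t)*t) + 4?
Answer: 152762/5 ≈ 30552.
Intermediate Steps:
f(t) = 4 + 4*t² (f(t) = (t² + 3*t²) + 4 = 4*t² + 4 = 4 + 4*t²)
q(Z) = Z/5 (q(Z) = Z*(⅕) = Z/5)
w(R) = ⅘ + 4*R²/5 (w(R) = (4 + 4*R²)/5 = ⅘ + 4*R²/5)
B(g, X) = -423/5 (B(g, X) = -19 - (⅘ + (⅘)*(-9)²) = -19 - (⅘ + (⅘)*81) = -19 - (⅘ + 324/5) = -19 - 1*328/5 = -19 - 328/5 = -423/5)
B(-198, -3*(0 - 7)) + 30637 = -423/5 + 30637 = 152762/5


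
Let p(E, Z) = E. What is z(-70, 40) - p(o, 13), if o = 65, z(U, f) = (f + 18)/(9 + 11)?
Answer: -621/10 ≈ -62.100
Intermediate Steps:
z(U, f) = 9/10 + f/20 (z(U, f) = (18 + f)/20 = (18 + f)*(1/20) = 9/10 + f/20)
z(-70, 40) - p(o, 13) = (9/10 + (1/20)*40) - 1*65 = (9/10 + 2) - 65 = 29/10 - 65 = -621/10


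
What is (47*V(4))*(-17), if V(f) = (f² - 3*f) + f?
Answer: -6392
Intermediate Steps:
V(f) = f² - 2*f
(47*V(4))*(-17) = (47*(4*(-2 + 4)))*(-17) = (47*(4*2))*(-17) = (47*8)*(-17) = 376*(-17) = -6392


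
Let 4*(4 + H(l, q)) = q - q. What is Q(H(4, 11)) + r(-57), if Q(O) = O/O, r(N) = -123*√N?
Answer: 1 - 123*I*√57 ≈ 1.0 - 928.63*I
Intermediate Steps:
H(l, q) = -4 (H(l, q) = -4 + (q - q)/4 = -4 + (¼)*0 = -4 + 0 = -4)
Q(O) = 1
Q(H(4, 11)) + r(-57) = 1 - 123*I*√57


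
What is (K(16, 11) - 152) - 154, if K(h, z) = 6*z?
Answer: -240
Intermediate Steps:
(K(16, 11) - 152) - 154 = (6*11 - 152) - 154 = (66 - 152) - 154 = -86 - 154 = -240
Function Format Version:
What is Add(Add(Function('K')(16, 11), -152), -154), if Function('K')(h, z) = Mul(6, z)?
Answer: -240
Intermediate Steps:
Add(Add(Function('K')(16, 11), -152), -154) = Add(Add(Mul(6, 11), -152), -154) = Add(Add(66, -152), -154) = Add(-86, -154) = -240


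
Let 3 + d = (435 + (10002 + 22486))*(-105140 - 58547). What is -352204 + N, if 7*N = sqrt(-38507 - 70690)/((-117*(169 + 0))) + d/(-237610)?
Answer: -290210639988/831635 - I*sqrt(12133)/46137 ≈ -3.4896e+5 - 0.0023875*I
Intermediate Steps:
d = -5389067104 (d = -3 + (435 + (10002 + 22486))*(-105140 - 58547) = -3 + (435 + 32488)*(-163687) = -3 + 32923*(-163687) = -3 - 5389067101 = -5389067104)
N = 2694533552/831635 - I*sqrt(12133)/46137 (N = (sqrt(-38507 - 70690)/((-117*(169 + 0))) - 5389067104/(-237610))/7 = (sqrt(-109197)/((-117*169)) - 5389067104*(-1/237610))/7 = ((3*I*sqrt(12133))/(-19773) + 2694533552/118805)/7 = ((3*I*sqrt(12133))*(-1/19773) + 2694533552/118805)/7 = (-I*sqrt(12133)/6591 + 2694533552/118805)/7 = (2694533552/118805 - I*sqrt(12133)/6591)/7 = 2694533552/831635 - I*sqrt(12133)/46137 ≈ 3240.0 - 0.0023875*I)
-352204 + N = -352204 + (2694533552/831635 - I*sqrt(12133)/46137) = -290210639988/831635 - I*sqrt(12133)/46137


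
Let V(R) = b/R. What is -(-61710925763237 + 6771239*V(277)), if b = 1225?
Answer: 17093918141648874/277 ≈ 6.1711e+13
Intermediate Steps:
V(R) = 1225/R
-(-61710925763237 + 6771239*V(277)) = -6771239/(1/(1225/277 - 9113683)) = -6771239/(1/(-2524488966/277)) = -6771239/(-277/2524488966) = -6771239*(-2524488966/277) = 17093918141648874/277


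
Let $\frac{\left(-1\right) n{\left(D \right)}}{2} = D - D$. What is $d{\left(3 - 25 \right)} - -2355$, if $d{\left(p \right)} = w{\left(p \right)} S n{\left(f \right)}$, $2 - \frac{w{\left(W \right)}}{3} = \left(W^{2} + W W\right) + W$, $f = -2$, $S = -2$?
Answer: $2355$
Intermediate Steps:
$w{\left(W \right)} = 6 - 6 W^{2} - 3 W$ ($w{\left(W \right)} = 6 - 3 \left(\left(W^{2} + W W\right) + W\right) = 6 - 3 \left(\left(W^{2} + W^{2}\right) + W\right) = 6 - 3 \left(2 W^{2} + W\right) = 6 - 3 \left(W + 2 W^{2}\right) = 6 - \left(3 W + 6 W^{2}\right) = 6 - 6 W^{2} - 3 W$)
$n{\left(D \right)} = 0$ ($n{\left(D \right)} = - 2 \left(D - D\right) = \left(-2\right) 0 = 0$)
$d{\left(p \right)} = 0$ ($d{\left(p \right)} = \left(6 - 6 p^{2} - 3 p\right) \left(-2\right) 0 = \left(-12 + 6 p + 12 p^{2}\right) 0 = 0$)
$d{\left(3 - 25 \right)} - -2355 = 0 - -2355 = 0 + 2355 = 2355$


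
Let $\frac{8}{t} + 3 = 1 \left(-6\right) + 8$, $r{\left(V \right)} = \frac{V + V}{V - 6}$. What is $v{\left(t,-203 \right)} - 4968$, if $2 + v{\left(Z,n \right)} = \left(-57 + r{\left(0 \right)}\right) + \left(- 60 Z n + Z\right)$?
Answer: $-102475$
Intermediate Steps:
$r{\left(V \right)} = \frac{2 V}{-6 + V}$
$t = -8$ ($t = \frac{8}{-3 + \left(1 \left(-6\right) + 8\right)} = \frac{8}{-3 + \left(-6 + 8\right)} = \frac{8}{-3 + 2} = \frac{8}{-1} = 8 \left(-1\right) = -8$)
$v{\left(Z,n \right)} = -59 + Z - 60 Z n$ ($v{\left(Z,n \right)} = -2 - \left(57 - Z - - 60 Z n\right) = -2 - \left(57 - Z + 60 Z n\right) = -59 + Z - 60 Z n$)
$v{\left(t,-203 \right)} - 4968 = \left(-59 - 8 - \left(-480\right) \left(-203\right)\right) - 4968 = \left(-59 - 8 - 97440\right) - 4968 = -97507 - 4968 = -102475$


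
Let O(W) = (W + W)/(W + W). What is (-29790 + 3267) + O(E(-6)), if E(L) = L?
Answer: -26522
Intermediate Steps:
O(W) = 1 (O(W) = (2*W)/((2*W)) = (2*W)*(1/(2*W)) = 1)
(-29790 + 3267) + O(E(-6)) = (-29790 + 3267) + 1 = -26523 + 1 = -26522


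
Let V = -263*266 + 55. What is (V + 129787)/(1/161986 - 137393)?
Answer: -9700369624/22255742497 ≈ -0.43586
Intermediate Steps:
V = -69903 (V = -69958 + 55 = -69903)
(V + 129787)/(1/161986 - 137393) = (-69903 + 129787)/(1/161986 - 137393) = 59884/(1/161986 - 137393) = 59884/(-22255742497/161986) = 59884*(-161986/22255742497) = -9700369624/22255742497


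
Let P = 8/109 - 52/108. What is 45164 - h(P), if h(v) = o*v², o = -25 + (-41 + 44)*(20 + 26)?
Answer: 391013658523/8661249 ≈ 45145.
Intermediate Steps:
o = 113 (o = -25 + 3*46 = -25 + 138 = 113)
P = -1201/2943 (P = 8*(1/109) - 52*1/108 = 8/109 - 13/27 = -1201/2943 ≈ -0.40809)
h(v) = 113*v²
45164 - h(P) = 45164 - 113*(-1201/2943)² = 45164 - 113*1442401/8661249 = 45164 - 1*162991313/8661249 = 45164 - 162991313/8661249 = 391013658523/8661249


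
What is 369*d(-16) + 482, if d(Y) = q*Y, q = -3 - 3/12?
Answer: 19670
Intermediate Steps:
q = -13/4 (q = -3 - 3*1/12 = -3 - ¼ = -13/4 ≈ -3.2500)
d(Y) = -13*Y/4
369*d(-16) + 482 = 369*(-13/4*(-16)) + 482 = 369*52 + 482 = 19188 + 482 = 19670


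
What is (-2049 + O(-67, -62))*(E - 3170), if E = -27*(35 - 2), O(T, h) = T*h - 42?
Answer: -8377843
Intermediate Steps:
O(T, h) = -42 + T*h
E = -891 (E = -27*33 = -891)
(-2049 + O(-67, -62))*(E - 3170) = (-2049 + (-42 - 67*(-62)))*(-891 - 3170) = (-2049 + (-42 + 4154))*(-4061) = (-2049 + 4112)*(-4061) = 2063*(-4061) = -8377843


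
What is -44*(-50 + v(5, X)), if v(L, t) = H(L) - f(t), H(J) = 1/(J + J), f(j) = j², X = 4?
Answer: 14498/5 ≈ 2899.6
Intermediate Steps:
H(J) = 1/(2*J)
v(L, t) = 1/(2*L) - t²
-44*(-50 + v(5, X)) = -44*(-50 + ((½)/5 - 1*4²)) = -44*(-50 + ((½)*(⅕) - 1*16)) = -44*(-50 + (⅒ - 16)) = -44*(-50 - 159/10) = -44*(-659/10) = 14498/5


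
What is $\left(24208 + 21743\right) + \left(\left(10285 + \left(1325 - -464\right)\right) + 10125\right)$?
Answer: $68150$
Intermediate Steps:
$\left(24208 + 21743\right) + \left(\left(10285 + \left(1325 - -464\right)\right) + 10125\right) = 45951 + \left(\left(10285 + \left(1325 + 464\right)\right) + 10125\right) = 45951 + \left(\left(10285 + 1789\right) + 10125\right) = 45951 + \left(12074 + 10125\right) = 45951 + 22199 = 68150$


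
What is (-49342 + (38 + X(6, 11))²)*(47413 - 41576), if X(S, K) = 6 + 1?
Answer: -276189329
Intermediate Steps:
X(S, K) = 7
(-49342 + (38 + X(6, 11))²)*(47413 - 41576) = (-49342 + (38 + 7)²)*(47413 - 41576) = (-49342 + 45²)*5837 = (-49342 + 2025)*5837 = -47317*5837 = -276189329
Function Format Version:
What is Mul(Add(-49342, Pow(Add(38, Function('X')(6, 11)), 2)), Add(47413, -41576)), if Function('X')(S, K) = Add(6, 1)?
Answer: -276189329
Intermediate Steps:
Function('X')(S, K) = 7
Mul(Add(-49342, Pow(Add(38, Function('X')(6, 11)), 2)), Add(47413, -41576)) = Mul(Add(-49342, Pow(Add(38, 7), 2)), Add(47413, -41576)) = Mul(Add(-49342, Pow(45, 2)), 5837) = Mul(Add(-49342, 2025), 5837) = Mul(-47317, 5837) = -276189329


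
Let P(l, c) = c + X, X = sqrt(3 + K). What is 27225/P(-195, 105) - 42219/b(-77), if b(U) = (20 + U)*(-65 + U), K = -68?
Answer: 377825034/1496041 - 5445*I*sqrt(65)/2218 ≈ 252.55 - 19.792*I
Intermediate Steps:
b(U) = (-65 + U)*(20 + U)
X = I*sqrt(65) (X = sqrt(3 - 68) = sqrt(-65) = I*sqrt(65) ≈ 8.0623*I)
P(l, c) = c + I*sqrt(65)
27225/P(-195, 105) - 42219/b(-77) = 27225/(105 + I*sqrt(65)) - 42219/(-1300 + (-77)**2 - 45*(-77)) = 27225/(105 + I*sqrt(65)) - 42219/(-1300 + 5929 + 3465) = 27225/(105 + I*sqrt(65)) - 42219/8094 = 27225/(105 + I*sqrt(65)) - 42219*1/8094 = 27225/(105 + I*sqrt(65)) - 14073/2698 = -14073/2698 + 27225/(105 + I*sqrt(65))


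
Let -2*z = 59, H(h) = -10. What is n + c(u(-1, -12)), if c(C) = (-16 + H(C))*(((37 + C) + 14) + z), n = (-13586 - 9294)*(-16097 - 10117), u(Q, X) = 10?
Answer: 599775501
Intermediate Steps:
z = -59/2 (z = -1/2*59 = -59/2 ≈ -29.500)
n = 599776320 (n = -22880*(-26214) = 599776320)
c(C) = -559 - 26*C (c(C) = (-16 - 10)*(((37 + C) + 14) - 59/2) = -26*((51 + C) - 59/2) = -26*(43/2 + C) = -559 - 26*C)
n + c(u(-1, -12)) = 599776320 + (-559 - 26*10) = 599776320 + (-559 - 260) = 599776320 - 819 = 599775501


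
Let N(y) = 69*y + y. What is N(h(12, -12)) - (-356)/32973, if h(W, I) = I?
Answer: -27696964/32973 ≈ -839.99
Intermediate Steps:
N(y) = 70*y
N(h(12, -12)) - (-356)/32973 = 70*(-12) - (-356)/32973 = -840 - (-356)/32973 = -840 - 1*(-356/32973) = -840 + 356/32973 = -27696964/32973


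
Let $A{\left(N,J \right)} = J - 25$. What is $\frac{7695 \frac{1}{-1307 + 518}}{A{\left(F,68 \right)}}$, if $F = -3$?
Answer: $- \frac{2565}{11309} \approx -0.22681$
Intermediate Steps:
$A{\left(N,J \right)} = -25 + J$
$\frac{7695 \frac{1}{-1307 + 518}}{A{\left(F,68 \right)}} = \frac{7695 \frac{1}{-1307 + 518}}{-25 + 68} = \frac{7695 \frac{1}{-789}}{43} = 7695 \left(- \frac{1}{789}\right) \frac{1}{43} = \left(- \frac{2565}{263}\right) \frac{1}{43} = - \frac{2565}{11309}$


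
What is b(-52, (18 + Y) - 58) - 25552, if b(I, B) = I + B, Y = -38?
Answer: -25682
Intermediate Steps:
b(I, B) = B + I
b(-52, (18 + Y) - 58) - 25552 = (((18 - 38) - 58) - 52) - 25552 = ((-20 - 58) - 52) - 25552 = (-78 - 52) - 25552 = -130 - 25552 = -25682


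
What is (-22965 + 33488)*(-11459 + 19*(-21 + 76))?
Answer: -109586522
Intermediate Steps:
(-22965 + 33488)*(-11459 + 19*(-21 + 76)) = 10523*(-11459 + 19*55) = 10523*(-11459 + 1045) = 10523*(-10414) = -109586522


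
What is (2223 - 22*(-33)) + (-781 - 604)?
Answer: 1564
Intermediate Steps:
(2223 - 22*(-33)) + (-781 - 604) = (2223 + 726) - 1385 = 2949 - 1385 = 1564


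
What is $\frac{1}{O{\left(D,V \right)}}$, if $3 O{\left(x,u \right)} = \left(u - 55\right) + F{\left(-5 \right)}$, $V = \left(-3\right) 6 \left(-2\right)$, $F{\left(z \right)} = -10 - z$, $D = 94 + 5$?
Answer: $- \frac{1}{8} \approx -0.125$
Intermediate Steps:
$D = 99$
$V = 36$ ($V = \left(-18\right) \left(-2\right) = 36$)
$O{\left(x,u \right)} = -20 + \frac{u}{3}$ ($O{\left(x,u \right)} = \frac{\left(u - 55\right) - 5}{3} = \frac{\left(-55 + u\right) + \left(-10 + 5\right)}{3} = \frac{\left(-55 + u\right) - 5}{3} = \frac{-60 + u}{3} = -20 + \frac{u}{3}$)
$\frac{1}{O{\left(D,V \right)}} = \frac{1}{-20 + \frac{1}{3} \cdot 36} = \frac{1}{-20 + 12} = \frac{1}{-8} = - \frac{1}{8}$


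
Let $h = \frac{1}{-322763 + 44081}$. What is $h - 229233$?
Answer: $- \frac{63883110907}{278682} \approx -2.2923 \cdot 10^{5}$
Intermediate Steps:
$h = - \frac{1}{278682}$ ($h = \frac{1}{-278682} = - \frac{1}{278682} \approx -3.5883 \cdot 10^{-6}$)
$h - 229233 = - \frac{1}{278682} - 229233 = - \frac{63883110907}{278682}$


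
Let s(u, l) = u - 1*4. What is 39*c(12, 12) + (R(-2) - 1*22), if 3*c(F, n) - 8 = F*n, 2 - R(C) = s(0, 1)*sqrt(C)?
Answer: 1956 + 4*I*sqrt(2) ≈ 1956.0 + 5.6569*I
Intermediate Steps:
s(u, l) = -4 + u (s(u, l) = u - 4 = -4 + u)
R(C) = 2 + 4*sqrt(C) (R(C) = 2 - (-4 + 0)*sqrt(C) = 2 - (-4)*sqrt(C) = 2 + 4*sqrt(C))
c(F, n) = 8/3 + F*n/3 (c(F, n) = 8/3 + (F*n)/3 = 8/3 + F*n/3)
39*c(12, 12) + (R(-2) - 1*22) = 39*(8/3 + (1/3)*12*12) + ((2 + 4*sqrt(-2)) - 1*22) = 39*(8/3 + 48) + ((2 + 4*(I*sqrt(2))) - 22) = 39*(152/3) + ((2 + 4*I*sqrt(2)) - 22) = 1976 + (-20 + 4*I*sqrt(2)) = 1956 + 4*I*sqrt(2)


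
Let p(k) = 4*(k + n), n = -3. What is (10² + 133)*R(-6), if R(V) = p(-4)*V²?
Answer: -234864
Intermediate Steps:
p(k) = -12 + 4*k (p(k) = 4*(k - 3) = 4*(-3 + k) = -12 + 4*k)
R(V) = -28*V² (R(V) = (-12 + 4*(-4))*V² = (-12 - 16)*V² = -28*V²)
(10² + 133)*R(-6) = (10² + 133)*(-28*(-6)²) = (100 + 133)*(-28*36) = 233*(-1008) = -234864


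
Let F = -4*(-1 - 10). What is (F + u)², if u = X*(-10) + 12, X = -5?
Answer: 11236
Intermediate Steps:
F = 44 (F = -4*(-11) = 44)
u = 62 (u = -5*(-10) + 12 = 50 + 12 = 62)
(F + u)² = (44 + 62)² = 106² = 11236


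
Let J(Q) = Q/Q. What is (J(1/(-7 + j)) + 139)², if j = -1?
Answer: 19600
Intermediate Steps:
J(Q) = 1
(J(1/(-7 + j)) + 139)² = (1 + 139)² = 140² = 19600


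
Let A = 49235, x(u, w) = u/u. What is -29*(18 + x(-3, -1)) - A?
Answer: -49786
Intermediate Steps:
x(u, w) = 1
-29*(18 + x(-3, -1)) - A = -29*(18 + 1) - 1*49235 = -29*19 - 49235 = -551 - 49235 = -49786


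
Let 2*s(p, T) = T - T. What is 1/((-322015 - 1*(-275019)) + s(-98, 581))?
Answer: -1/46996 ≈ -2.1278e-5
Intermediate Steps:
s(p, T) = 0 (s(p, T) = (T - T)/2 = (½)*0 = 0)
1/((-322015 - 1*(-275019)) + s(-98, 581)) = 1/((-322015 - 1*(-275019)) + 0) = 1/((-322015 + 275019) + 0) = 1/(-46996 + 0) = 1/(-46996) = -1/46996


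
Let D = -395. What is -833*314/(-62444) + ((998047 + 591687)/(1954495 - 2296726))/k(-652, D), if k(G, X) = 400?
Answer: 4463322572363/1068513628200 ≈ 4.1771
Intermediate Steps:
-833*314/(-62444) + ((998047 + 591687)/(1954495 - 2296726))/k(-652, D) = -833*314/(-62444) + ((998047 + 591687)/(1954495 - 2296726))/400 = -261562*(-1/62444) + (1589734/(-342231))*(1/400) = 130781/31222 + (1589734*(-1/342231))*(1/400) = 130781/31222 - 1589734/342231*1/400 = 130781/31222 - 794867/68446200 = 4463322572363/1068513628200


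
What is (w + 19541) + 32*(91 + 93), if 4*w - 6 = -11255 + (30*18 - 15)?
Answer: 22748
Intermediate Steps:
w = -2681 (w = 3/2 + (-11255 + (30*18 - 15))/4 = 3/2 + (-11255 + (540 - 15))/4 = 3/2 + (-11255 + 525)/4 = 3/2 + (1/4)*(-10730) = 3/2 - 5365/2 = -2681)
(w + 19541) + 32*(91 + 93) = (-2681 + 19541) + 32*(91 + 93) = 16860 + 32*184 = 16860 + 5888 = 22748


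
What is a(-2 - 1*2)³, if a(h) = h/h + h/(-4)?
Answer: 8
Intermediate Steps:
a(h) = 1 - h/4 (a(h) = 1 + h*(-¼) = 1 - h/4)
a(-2 - 1*2)³ = (1 - (-2 - 1*2)/4)³ = (1 - (-2 - 2)/4)³ = (1 - ¼*(-4))³ = (1 + 1)³ = 2³ = 8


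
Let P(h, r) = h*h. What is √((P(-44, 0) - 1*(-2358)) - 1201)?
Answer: √3093 ≈ 55.615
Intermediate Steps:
P(h, r) = h²
√((P(-44, 0) - 1*(-2358)) - 1201) = √(((-44)² - 1*(-2358)) - 1201) = √((1936 + 2358) - 1201) = √(4294 - 1201) = √3093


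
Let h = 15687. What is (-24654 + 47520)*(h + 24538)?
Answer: 919784850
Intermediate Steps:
(-24654 + 47520)*(h + 24538) = (-24654 + 47520)*(15687 + 24538) = 22866*40225 = 919784850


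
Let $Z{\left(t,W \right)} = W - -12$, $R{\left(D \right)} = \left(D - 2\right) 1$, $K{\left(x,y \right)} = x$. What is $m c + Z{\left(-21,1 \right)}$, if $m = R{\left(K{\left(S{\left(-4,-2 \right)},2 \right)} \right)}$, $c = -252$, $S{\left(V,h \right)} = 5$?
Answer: $-743$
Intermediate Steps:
$R{\left(D \right)} = -2 + D$ ($R{\left(D \right)} = \left(-2 + D\right) 1 = -2 + D$)
$Z{\left(t,W \right)} = 12 + W$ ($Z{\left(t,W \right)} = W + 12 = 12 + W$)
$m = 3$ ($m = -2 + 5 = 3$)
$m c + Z{\left(-21,1 \right)} = 3 \left(-252\right) + \left(12 + 1\right) = -756 + 13 = -743$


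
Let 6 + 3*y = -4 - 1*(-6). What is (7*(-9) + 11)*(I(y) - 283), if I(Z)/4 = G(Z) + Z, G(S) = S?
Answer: 45812/3 ≈ 15271.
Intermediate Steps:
y = -4/3 (y = -2 + (-4 - 1*(-6))/3 = -2 + (-4 + 6)/3 = -2 + (⅓)*2 = -2 + ⅔ = -4/3 ≈ -1.3333)
I(Z) = 8*Z (I(Z) = 4*(Z + Z) = 4*(2*Z) = 8*Z)
(7*(-9) + 11)*(I(y) - 283) = (7*(-9) + 11)*(8*(-4/3) - 283) = (-63 + 11)*(-32/3 - 283) = -52*(-881/3) = 45812/3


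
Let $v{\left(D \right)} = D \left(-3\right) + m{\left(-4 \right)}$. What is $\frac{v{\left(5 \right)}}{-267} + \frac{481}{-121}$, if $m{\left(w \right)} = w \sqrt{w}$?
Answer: $- \frac{42204}{10769} + \frac{8 i}{267} \approx -3.919 + 0.029963 i$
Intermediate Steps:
$m{\left(w \right)} = w^{\frac{3}{2}}$
$v{\left(D \right)} = - 8 i - 3 D$ ($v{\left(D \right)} = D \left(-3\right) + \left(-4\right)^{\frac{3}{2}} = - 3 D - 8 i = - 8 i - 3 D$)
$\frac{v{\left(5 \right)}}{-267} + \frac{481}{-121} = \frac{- 8 i - 15}{-267} + \frac{481}{-121} = \left(- 8 i - 15\right) \left(- \frac{1}{267}\right) + 481 \left(- \frac{1}{121}\right) = \left(-15 - 8 i\right) \left(- \frac{1}{267}\right) - \frac{481}{121} = \left(\frac{5}{89} + \frac{8 i}{267}\right) - \frac{481}{121} = - \frac{42204}{10769} + \frac{8 i}{267}$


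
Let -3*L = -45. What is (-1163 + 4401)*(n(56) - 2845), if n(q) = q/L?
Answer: -138000322/15 ≈ -9.2000e+6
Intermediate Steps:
L = 15 (L = -1/3*(-45) = 15)
n(q) = q/15
(-1163 + 4401)*(n(56) - 2845) = (-1163 + 4401)*((1/15)*56 - 2845) = 3238*(56/15 - 2845) = 3238*(-42619/15) = -138000322/15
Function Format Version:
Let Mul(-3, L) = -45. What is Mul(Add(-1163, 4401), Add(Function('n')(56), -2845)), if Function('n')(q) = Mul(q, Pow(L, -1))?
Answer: Rational(-138000322, 15) ≈ -9.2000e+6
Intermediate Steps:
L = 15 (L = Mul(Rational(-1, 3), -45) = 15)
Function('n')(q) = Mul(Rational(1, 15), q) (Function('n')(q) = Mul(q, Pow(15, -1)) = Mul(q, Rational(1, 15)) = Mul(Rational(1, 15), q))
Mul(Add(-1163, 4401), Add(Function('n')(56), -2845)) = Mul(Add(-1163, 4401), Add(Mul(Rational(1, 15), 56), -2845)) = Mul(3238, Add(Rational(56, 15), -2845)) = Mul(3238, Rational(-42619, 15)) = Rational(-138000322, 15)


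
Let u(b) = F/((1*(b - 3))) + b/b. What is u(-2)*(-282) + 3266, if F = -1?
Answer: 14638/5 ≈ 2927.6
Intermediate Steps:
u(b) = 1 - 1/(-3 + b) (u(b) = -1/(1*(b - 3)) + b/b = -1/(1*(-3 + b)) + 1 = -1/(-3 + b) + 1 = 1 - 1/(-3 + b))
u(-2)*(-282) + 3266 = ((-4 - 2)/(-3 - 2))*(-282) + 3266 = (-6/(-5))*(-282) + 3266 = -⅕*(-6)*(-282) + 3266 = (6/5)*(-282) + 3266 = -1692/5 + 3266 = 14638/5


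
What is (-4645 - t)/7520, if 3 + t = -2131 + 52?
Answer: -2563/7520 ≈ -0.34082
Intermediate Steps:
t = -2082 (t = -3 + (-2131 + 52) = -3 - 2079 = -2082)
(-4645 - t)/7520 = (-4645 - 1*(-2082))/7520 = (-4645 + 2082)*(1/7520) = -2563*1/7520 = -2563/7520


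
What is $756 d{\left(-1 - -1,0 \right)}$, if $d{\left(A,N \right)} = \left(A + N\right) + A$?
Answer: $0$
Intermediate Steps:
$d{\left(A,N \right)} = N + 2 A$
$756 d{\left(-1 - -1,0 \right)} = 756 \left(0 + 2 \left(-1 - -1\right)\right) = 756 \left(0 + 2 \left(-1 + 1\right)\right) = 756 \left(0 + 2 \cdot 0\right) = 756 \left(0 + 0\right) = 756 \cdot 0 = 0$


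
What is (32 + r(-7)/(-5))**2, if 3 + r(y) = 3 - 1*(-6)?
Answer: 23716/25 ≈ 948.64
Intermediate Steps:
r(y) = 6 (r(y) = -3 + (3 - 1*(-6)) = -3 + (3 + 6) = -3 + 9 = 6)
(32 + r(-7)/(-5))**2 = (32 + 6/(-5))**2 = (32 + 6*(-1/5))**2 = (32 - 6/5)**2 = (154/5)**2 = 23716/25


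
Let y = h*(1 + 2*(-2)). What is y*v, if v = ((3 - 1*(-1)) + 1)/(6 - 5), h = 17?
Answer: -255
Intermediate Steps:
v = 5 (v = ((3 + 1) + 1)/1 = (4 + 1)*1 = 5*1 = 5)
y = -51 (y = 17*(1 + 2*(-2)) = 17*(1 - 4) = 17*(-3) = -51)
y*v = -51*5 = -255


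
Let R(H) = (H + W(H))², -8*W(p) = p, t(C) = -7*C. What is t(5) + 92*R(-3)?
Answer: 9583/16 ≈ 598.94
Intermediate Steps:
W(p) = -p/8
R(H) = 49*H²/64 (R(H) = (H - H/8)² = (7*H/8)² = 49*H²/64)
t(5) + 92*R(-3) = -7*5 + 92*((49/64)*(-3)²) = -35 + 92*((49/64)*9) = -35 + 92*(441/64) = -35 + 10143/16 = 9583/16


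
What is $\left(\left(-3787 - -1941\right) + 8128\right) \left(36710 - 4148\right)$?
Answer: $204554484$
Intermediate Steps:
$\left(\left(-3787 - -1941\right) + 8128\right) \left(36710 - 4148\right) = \left(\left(-3787 + 1941\right) + 8128\right) 32562 = \left(-1846 + 8128\right) 32562 = 6282 \cdot 32562 = 204554484$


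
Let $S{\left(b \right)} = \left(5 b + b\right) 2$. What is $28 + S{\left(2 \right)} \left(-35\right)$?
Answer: $-812$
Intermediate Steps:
$S{\left(b \right)} = 12 b$ ($S{\left(b \right)} = 6 b 2 = 12 b$)
$28 + S{\left(2 \right)} \left(-35\right) = 28 + 12 \cdot 2 \left(-35\right) = 28 + 24 \left(-35\right) = 28 - 840 = -812$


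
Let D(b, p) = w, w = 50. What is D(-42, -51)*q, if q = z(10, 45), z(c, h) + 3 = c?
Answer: 350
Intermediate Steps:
z(c, h) = -3 + c
D(b, p) = 50
q = 7 (q = -3 + 10 = 7)
D(-42, -51)*q = 50*7 = 350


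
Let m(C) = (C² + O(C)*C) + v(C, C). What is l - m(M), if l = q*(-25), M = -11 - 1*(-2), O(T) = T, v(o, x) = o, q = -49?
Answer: 1072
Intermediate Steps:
M = -9 (M = -11 + 2 = -9)
m(C) = C + 2*C² (m(C) = (C² + C*C) + C = (C² + C²) + C = 2*C² + C = C + 2*C²)
l = 1225 (l = -49*(-25) = 1225)
l - m(M) = 1225 - (-9)*(1 + 2*(-9)) = 1225 - (-9)*(1 - 18) = 1225 - (-9)*(-17) = 1225 - 1*153 = 1225 - 153 = 1072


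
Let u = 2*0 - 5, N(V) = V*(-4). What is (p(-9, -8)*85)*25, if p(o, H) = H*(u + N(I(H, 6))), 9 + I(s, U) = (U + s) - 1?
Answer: -731000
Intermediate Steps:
I(s, U) = -10 + U + s (I(s, U) = -9 + ((U + s) - 1) = -9 + (-1 + U + s) = -10 + U + s)
N(V) = -4*V
u = -5 (u = 0 - 5 = -5)
p(o, H) = H*(11 - 4*H) (p(o, H) = H*(-5 - 4*(-10 + 6 + H)) = H*(-5 - 4*(-4 + H)) = H*(-5 + (16 - 4*H)) = H*(11 - 4*H))
(p(-9, -8)*85)*25 = (-8*(11 - 4*(-8))*85)*25 = (-8*(11 + 32)*85)*25 = (-8*43*85)*25 = -344*85*25 = -29240*25 = -731000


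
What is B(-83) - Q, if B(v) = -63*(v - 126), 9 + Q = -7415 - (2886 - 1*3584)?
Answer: 19893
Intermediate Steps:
Q = -6726 (Q = -9 + (-7415 - (2886 - 1*3584)) = -9 + (-7415 - (2886 - 3584)) = -9 + (-7415 - 1*(-698)) = -9 + (-7415 + 698) = -9 - 6717 = -6726)
B(v) = 7938 - 63*v (B(v) = -63*(-126 + v) = 7938 - 63*v)
B(-83) - Q = (7938 - 63*(-83)) - 1*(-6726) = (7938 + 5229) + 6726 = 13167 + 6726 = 19893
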